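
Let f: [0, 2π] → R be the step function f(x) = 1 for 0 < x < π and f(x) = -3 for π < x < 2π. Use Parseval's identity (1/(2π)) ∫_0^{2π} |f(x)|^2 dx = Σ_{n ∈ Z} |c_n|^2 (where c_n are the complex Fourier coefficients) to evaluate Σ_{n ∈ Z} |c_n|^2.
Σ |c_n|^2 = 5

Parseval equates the L^2 energy of f (normalised by 1/(2π)) with the ℓ^2 sum of its Fourier coefficients: (1/(2π)) ∫_0^{2π} |f|^2 = Σ |c_n|^2.
Compute the left side: (1/(2π)) [∫_0^π 1^2 dx + ∫_π^{2π} (-3)^2 dx] = (1/(2π)) · (1π + 9π) = (1 + 9)/2 = 5.
So Σ_{n ∈ Z} |c_n|^2 = 5.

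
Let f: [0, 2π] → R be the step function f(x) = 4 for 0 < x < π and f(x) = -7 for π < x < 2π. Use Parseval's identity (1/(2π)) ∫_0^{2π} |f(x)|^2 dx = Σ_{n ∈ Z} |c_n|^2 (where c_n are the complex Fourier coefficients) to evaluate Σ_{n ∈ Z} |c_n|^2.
Σ |c_n|^2 = 65/2

Parseval equates the L^2 energy of f (normalised by 1/(2π)) with the ℓ^2 sum of its Fourier coefficients: (1/(2π)) ∫_0^{2π} |f|^2 = Σ |c_n|^2.
Compute the left side: (1/(2π)) [∫_0^π 4^2 dx + ∫_π^{2π} (-7)^2 dx] = (1/(2π)) · (16π + 49π) = (16 + 49)/2 = 65/2.
So Σ_{n ∈ Z} |c_n|^2 = 65/2.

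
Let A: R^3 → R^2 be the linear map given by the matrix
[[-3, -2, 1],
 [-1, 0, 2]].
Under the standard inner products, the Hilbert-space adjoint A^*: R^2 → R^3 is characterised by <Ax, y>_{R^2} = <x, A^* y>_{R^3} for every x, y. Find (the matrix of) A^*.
A^* = A^T =
[[-3, -1],
 [-2, 0],
 [1, 2]]

For real matrices with standard dot products, the defining identity <Ax, y> = <x, A^* y> gives (Ax)^T y = x^T (A^*) y, i.e. x^T A^T y = x^T (A^*) y. Since this holds for all x, y, we must have A^* = A^T. Therefore
A^* =
[[-3, -1],
 [-2, 0],
 [1, 2]].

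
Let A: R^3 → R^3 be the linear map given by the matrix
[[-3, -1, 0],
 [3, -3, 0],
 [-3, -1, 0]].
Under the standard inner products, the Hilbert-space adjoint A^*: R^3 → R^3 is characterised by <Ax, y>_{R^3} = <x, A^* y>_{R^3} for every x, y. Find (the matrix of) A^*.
A^* = A^T =
[[-3, 3, -3],
 [-1, -3, -1],
 [0, 0, 0]]

For real matrices with standard dot products, the defining identity <Ax, y> = <x, A^* y> gives (Ax)^T y = x^T (A^*) y, i.e. x^T A^T y = x^T (A^*) y. Since this holds for all x, y, we must have A^* = A^T. Therefore
A^* =
[[-3, 3, -3],
 [-1, -3, -1],
 [0, 0, 0]].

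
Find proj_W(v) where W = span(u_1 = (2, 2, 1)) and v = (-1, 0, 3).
proj_W(v) = (2/9, 2/9, 1/9)

Set up U = [u_1 | ... | u_1] ∈ R^(3×1). The projector onto W = col(U) is P = U (U^T U)^(-1) U^T.
Compute U^T U =
  [9],
and U^T v = (1).
Solve U^T U · c = U^T v for the coefficients: c = (1/9). The projection is proj_W(v) = U c.
Check: (v - proj_W(v)) · u_1 = 0  (should be 0).
Result: proj_W(v) = (2/9, 2/9, 1/9).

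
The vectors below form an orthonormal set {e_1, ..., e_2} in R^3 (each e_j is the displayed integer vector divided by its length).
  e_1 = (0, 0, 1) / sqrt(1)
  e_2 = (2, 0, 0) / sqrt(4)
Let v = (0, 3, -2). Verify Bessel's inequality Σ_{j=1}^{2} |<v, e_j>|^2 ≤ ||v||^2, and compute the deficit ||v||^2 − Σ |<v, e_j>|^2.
Σ |<v, e_j>|^2 = 4; ||v||^2 = 13; deficit = 9

Write each e_j = u_j / sqrt(<u_j, u_j>) where u_j is the displayed integer vector. Then <v, e_j> = <v, u_j> / sqrt(<u_j, u_j>), so |<v, e_j>|^2 = <v, u_j>^2 / <u_j, u_j>.
Coefficients: <v, e_1> = -2/sqrt(1), <v, e_2> = 0/sqrt(4).
Square and sum: Σ |<v, e_j>|^2 = 4.
Compute ||v||^2 = v·v = 13.
Deficit = 13 − 4 = 9 ≥ 0, confirming Bessel's inequality. (The deficit equals ||v − Σ <v,e_j> e_j||^2, the squared distance from v to span{e_j}.)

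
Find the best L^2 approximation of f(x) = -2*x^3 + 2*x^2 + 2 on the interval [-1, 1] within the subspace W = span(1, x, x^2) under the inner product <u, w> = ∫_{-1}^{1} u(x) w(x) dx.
g(x) = 2*x^2 - 6*x/5 + 2

The best approximation g ∈ W is the orthogonal projection of f onto W. Writing g = a_0 + a_1 x + a_2 x^2, the coefficients solve the normal equations G · a = b where
  G_{ij} = <φ_i, φ_j> and b_i = <f, φ_i>, with φ_0 = 1, φ_1 = x, φ_2 = x^2.
G =
  [2, 0, 2/3]
  [0, 2/3, 0]
  [2/3, 0, 2/5],
b = (16/3, -4/5, 32/15).
Solving gives a_0 = 2, a_1 = -6/5, a_2 = 2, so
  g(x) = 2*x^2 - 6*x/5 + 2.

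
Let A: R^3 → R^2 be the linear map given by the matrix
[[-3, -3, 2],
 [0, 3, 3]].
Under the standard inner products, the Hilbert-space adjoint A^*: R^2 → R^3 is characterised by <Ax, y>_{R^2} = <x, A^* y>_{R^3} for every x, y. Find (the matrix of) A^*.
A^* = A^T =
[[-3, 0],
 [-3, 3],
 [2, 3]]

For real matrices with standard dot products, the defining identity <Ax, y> = <x, A^* y> gives (Ax)^T y = x^T (A^*) y, i.e. x^T A^T y = x^T (A^*) y. Since this holds for all x, y, we must have A^* = A^T. Therefore
A^* =
[[-3, 0],
 [-3, 3],
 [2, 3]].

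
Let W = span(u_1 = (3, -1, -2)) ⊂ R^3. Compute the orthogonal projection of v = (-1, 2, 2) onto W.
proj_W(v) = (-27/14, 9/14, 9/7)

Set up U = [u_1 | ... | u_1] ∈ R^(3×1). The projector onto W = col(U) is P = U (U^T U)^(-1) U^T.
Compute U^T U =
  [14],
and U^T v = (-9).
Solve U^T U · c = U^T v for the coefficients: c = (-9/14). The projection is proj_W(v) = U c.
Check: (v - proj_W(v)) · u_1 = 0  (should be 0).
Result: proj_W(v) = (-27/14, 9/14, 9/7).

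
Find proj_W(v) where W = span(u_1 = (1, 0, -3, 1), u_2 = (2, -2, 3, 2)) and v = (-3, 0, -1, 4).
proj_W(v) = (97/206, -9/103, -105/103, 97/206)

Set up U = [u_1 | ... | u_2] ∈ R^(4×2). The projector onto W = col(U) is P = U (U^T U)^(-1) U^T.
Compute U^T U =
  [11, -5]
  [-5, 21],
and U^T v = (4, -1).
Solve U^T U · c = U^T v for the coefficients: c = (79/206, 9/206). The projection is proj_W(v) = U c.
Check: (v - proj_W(v)) · u_1 = 0  (should be 0).
Check: (v - proj_W(v)) · u_2 = 0  (should be 0).
Result: proj_W(v) = (97/206, -9/103, -105/103, 97/206).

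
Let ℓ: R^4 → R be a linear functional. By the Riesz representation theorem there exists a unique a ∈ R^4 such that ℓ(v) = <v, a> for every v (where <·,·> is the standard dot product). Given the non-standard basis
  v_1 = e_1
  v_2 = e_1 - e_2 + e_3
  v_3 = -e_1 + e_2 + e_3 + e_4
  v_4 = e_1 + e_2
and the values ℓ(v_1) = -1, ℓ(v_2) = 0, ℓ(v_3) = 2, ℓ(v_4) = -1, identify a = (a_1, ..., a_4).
a = (-1, 0, 1, 0)

Write a = (a_1, ..., a_4) in the standard basis. For each basis vector v_i, ℓ(v_i) = <v_i, a> is a linear equation in the a_j's. Collect the n equations into a matrix system V a = ℓ, where row i of V is v_i (expressed in the standard basis). Since V is invertible (lower-triangular with 1s on the diagonal, up to permutation), solve by back-substitution:
  V =
[[1, 0, 0, 0],
 [1, -1, 1, 0],
 [-1, 1, 1, 1],
 [1, 1, 0, 0]]
  V a = (-1, 0, 2, -1)
Solving gives a = (-1, 0, 1, 0).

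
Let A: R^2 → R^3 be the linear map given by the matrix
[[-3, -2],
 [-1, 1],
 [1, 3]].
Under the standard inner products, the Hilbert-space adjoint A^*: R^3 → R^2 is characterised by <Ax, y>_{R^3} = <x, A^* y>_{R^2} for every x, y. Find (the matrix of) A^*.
A^* = A^T =
[[-3, -1, 1],
 [-2, 1, 3]]

For real matrices with standard dot products, the defining identity <Ax, y> = <x, A^* y> gives (Ax)^T y = x^T (A^*) y, i.e. x^T A^T y = x^T (A^*) y. Since this holds for all x, y, we must have A^* = A^T. Therefore
A^* =
[[-3, -1, 1],
 [-2, 1, 3]].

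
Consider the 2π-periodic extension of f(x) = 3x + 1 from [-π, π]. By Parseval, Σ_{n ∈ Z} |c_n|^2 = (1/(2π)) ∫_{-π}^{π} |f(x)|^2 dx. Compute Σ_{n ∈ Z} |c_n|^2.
Σ |c_n|^2 = 3π^2 + 1

Expand and integrate term by term over [-π, π]:
  ∫ (3x)^2 dx = 9·(2π^3/3); ∫ 2·3·(1)·x dx = 0 (odd integrand); ∫ 1^2 dx = 1·2π.
So (1/(2π)) ∫_{-π}^{π} (3x + 1)^2 dx = 9π^2/3 + 1 = 3π^2 + 1.
Parseval ⇒ Σ |c_n|^2 = 3π^2 + 1.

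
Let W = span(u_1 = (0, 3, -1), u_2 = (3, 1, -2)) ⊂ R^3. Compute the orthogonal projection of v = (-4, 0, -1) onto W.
proj_W(v) = (-63/23, 87/115, 146/115)

Set up U = [u_1 | ... | u_2] ∈ R^(3×2). The projector onto W = col(U) is P = U (U^T U)^(-1) U^T.
Compute U^T U =
  [10, 5]
  [5, 14],
and U^T v = (1, -10).
Solve U^T U · c = U^T v for the coefficients: c = (64/115, -21/23). The projection is proj_W(v) = U c.
Check: (v - proj_W(v)) · u_1 = 0  (should be 0).
Check: (v - proj_W(v)) · u_2 = 0  (should be 0).
Result: proj_W(v) = (-63/23, 87/115, 146/115).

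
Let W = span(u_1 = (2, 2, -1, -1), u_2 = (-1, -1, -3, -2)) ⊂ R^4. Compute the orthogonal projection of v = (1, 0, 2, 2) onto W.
proj_W(v) = (70/149, 70/149, 343/149, 235/149)

Set up U = [u_1 | ... | u_2] ∈ R^(4×2). The projector onto W = col(U) is P = U (U^T U)^(-1) U^T.
Compute U^T U =
  [10, 1]
  [1, 15],
and U^T v = (-2, -11).
Solve U^T U · c = U^T v for the coefficients: c = (-19/149, -108/149). The projection is proj_W(v) = U c.
Check: (v - proj_W(v)) · u_1 = 0  (should be 0).
Check: (v - proj_W(v)) · u_2 = 0  (should be 0).
Result: proj_W(v) = (70/149, 70/149, 343/149, 235/149).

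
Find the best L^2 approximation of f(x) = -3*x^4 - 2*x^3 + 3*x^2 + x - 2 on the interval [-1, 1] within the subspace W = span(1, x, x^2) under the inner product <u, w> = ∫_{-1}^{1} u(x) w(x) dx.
g(x) = 3*x^2/7 - x/5 - 61/35

The best approximation g ∈ W is the orthogonal projection of f onto W. Writing g = a_0 + a_1 x + a_2 x^2, the coefficients solve the normal equations G · a = b where
  G_{ij} = <φ_i, φ_j> and b_i = <f, φ_i>, with φ_0 = 1, φ_1 = x, φ_2 = x^2.
G =
  [2, 0, 2/3]
  [0, 2/3, 0]
  [2/3, 0, 2/5],
b = (-16/5, -2/15, -104/105).
Solving gives a_0 = -61/35, a_1 = -1/5, a_2 = 3/7, so
  g(x) = 3*x^2/7 - x/5 - 61/35.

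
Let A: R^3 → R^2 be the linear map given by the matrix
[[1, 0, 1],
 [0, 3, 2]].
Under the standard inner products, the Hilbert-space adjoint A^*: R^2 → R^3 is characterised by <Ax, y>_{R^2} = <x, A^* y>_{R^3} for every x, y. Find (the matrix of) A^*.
A^* = A^T =
[[1, 0],
 [0, 3],
 [1, 2]]

For real matrices with standard dot products, the defining identity <Ax, y> = <x, A^* y> gives (Ax)^T y = x^T (A^*) y, i.e. x^T A^T y = x^T (A^*) y. Since this holds for all x, y, we must have A^* = A^T. Therefore
A^* =
[[1, 0],
 [0, 3],
 [1, 2]].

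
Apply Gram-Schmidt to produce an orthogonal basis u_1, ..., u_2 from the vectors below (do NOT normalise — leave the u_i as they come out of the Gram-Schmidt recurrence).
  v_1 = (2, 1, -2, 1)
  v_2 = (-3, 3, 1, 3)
Orthogonal basis:
  u_1 = (2, 1, -2, 1)
  u_2 = (-13/5, 16/5, 3/5, 16/5)

Apply the Gram-Schmidt recurrence
  u_1 = v_1
  u_i = v_i − Σ_{j<i} ((v_i · u_j) / (u_j · u_j)) · u_j.

Step by step this gives:
  u_1 = (2, 1, -2, 1)
  u_2 = (-13/5, 16/5, 3/5, 16/5)

Orthogonality check:
  u_2 · u_1 = 0 (should be 0)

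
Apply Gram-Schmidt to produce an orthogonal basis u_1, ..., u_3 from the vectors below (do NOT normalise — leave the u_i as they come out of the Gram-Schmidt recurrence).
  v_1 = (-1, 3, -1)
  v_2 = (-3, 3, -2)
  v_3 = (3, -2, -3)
Orthogonal basis:
  u_1 = (-1, 3, -1)
  u_2 = (-19/11, -9/11, -8/11)
  u_3 = (87/46, -29/46, -87/23)

Apply the Gram-Schmidt recurrence
  u_1 = v_1
  u_i = v_i − Σ_{j<i} ((v_i · u_j) / (u_j · u_j)) · u_j.

Step by step this gives:
  u_1 = (-1, 3, -1)
  u_2 = (-19/11, -9/11, -8/11)
  u_3 = (87/46, -29/46, -87/23)

Orthogonality check:
  u_2 · u_1 = 0 (should be 0)
  u_3 · u_1 = 0 (should be 0)
  u_3 · u_2 = 0 (should be 0)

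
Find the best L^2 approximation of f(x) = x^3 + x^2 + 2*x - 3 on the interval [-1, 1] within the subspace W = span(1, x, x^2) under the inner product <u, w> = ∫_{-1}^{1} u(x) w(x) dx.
g(x) = x^2 + 13*x/5 - 3

The best approximation g ∈ W is the orthogonal projection of f onto W. Writing g = a_0 + a_1 x + a_2 x^2, the coefficients solve the normal equations G · a = b where
  G_{ij} = <φ_i, φ_j> and b_i = <f, φ_i>, with φ_0 = 1, φ_1 = x, φ_2 = x^2.
G =
  [2, 0, 2/3]
  [0, 2/3, 0]
  [2/3, 0, 2/5],
b = (-16/3, 26/15, -8/5).
Solving gives a_0 = -3, a_1 = 13/5, a_2 = 1, so
  g(x) = x^2 + 13*x/5 - 3.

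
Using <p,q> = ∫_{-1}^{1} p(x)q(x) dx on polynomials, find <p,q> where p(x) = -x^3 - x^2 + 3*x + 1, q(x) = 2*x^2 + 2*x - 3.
<p,q> = -4/15

Expand the product: p(x)·q(x) = -2*x^5 - 4*x^4 + 7*x^3 + 11*x^2 - 7*x - 3.
∫_{-1}^{1} of each monomial x^k gives [2/(k+1) if k even, 0 if k odd]. Integrating term-by-term (or equivalently evaluating the antiderivative F(x) = -x^6/3 - 4*x^5/5 + 7*x^4/4 + 11*x^3/3 - 7*x^2/2 - 3*x at the endpoints):
  F(1) − F(−1) = -133/60 − (-39/20) = -4/15.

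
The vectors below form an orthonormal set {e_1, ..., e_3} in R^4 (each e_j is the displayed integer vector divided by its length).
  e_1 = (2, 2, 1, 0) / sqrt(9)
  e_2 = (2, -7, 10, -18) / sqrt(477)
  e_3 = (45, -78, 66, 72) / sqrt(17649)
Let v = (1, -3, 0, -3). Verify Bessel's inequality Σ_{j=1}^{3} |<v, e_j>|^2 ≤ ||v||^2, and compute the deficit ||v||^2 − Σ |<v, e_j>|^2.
Σ |<v, e_j>|^2 = 534/37; ||v||^2 = 19; deficit = 169/37

Write each e_j = u_j / sqrt(<u_j, u_j>) where u_j is the displayed integer vector. Then <v, e_j> = <v, u_j> / sqrt(<u_j, u_j>), so |<v, e_j>|^2 = <v, u_j>^2 / <u_j, u_j>.
Coefficients: <v, e_1> = -4/sqrt(9), <v, e_2> = 77/sqrt(477), <v, e_3> = 63/sqrt(17649).
Square and sum: Σ |<v, e_j>|^2 = 534/37.
Compute ||v||^2 = v·v = 19.
Deficit = 19 − 534/37 = 169/37 ≥ 0, confirming Bessel's inequality. (The deficit equals ||v − Σ <v,e_j> e_j||^2, the squared distance from v to span{e_j}.)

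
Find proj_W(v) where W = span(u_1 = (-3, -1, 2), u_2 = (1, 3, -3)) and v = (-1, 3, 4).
proj_W(v) = (-136/61, 8/61, 44/61)

Set up U = [u_1 | ... | u_2] ∈ R^(3×2). The projector onto W = col(U) is P = U (U^T U)^(-1) U^T.
Compute U^T U =
  [14, -12]
  [-12, 19],
and U^T v = (8, -4).
Solve U^T U · c = U^T v for the coefficients: c = (52/61, 20/61). The projection is proj_W(v) = U c.
Check: (v - proj_W(v)) · u_1 = 0  (should be 0).
Check: (v - proj_W(v)) · u_2 = 0  (should be 0).
Result: proj_W(v) = (-136/61, 8/61, 44/61).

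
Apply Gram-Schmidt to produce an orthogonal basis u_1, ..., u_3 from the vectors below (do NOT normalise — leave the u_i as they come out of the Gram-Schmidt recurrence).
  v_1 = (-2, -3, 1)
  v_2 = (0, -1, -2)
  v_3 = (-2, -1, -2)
Orthogonal basis:
  u_1 = (-2, -3, 1)
  u_2 = (1/7, -11/14, -29/14)
  u_3 = (-98/69, 56/69, -28/69)

Apply the Gram-Schmidt recurrence
  u_1 = v_1
  u_i = v_i − Σ_{j<i} ((v_i · u_j) / (u_j · u_j)) · u_j.

Step by step this gives:
  u_1 = (-2, -3, 1)
  u_2 = (1/7, -11/14, -29/14)
  u_3 = (-98/69, 56/69, -28/69)

Orthogonality check:
  u_2 · u_1 = 0 (should be 0)
  u_3 · u_1 = 0 (should be 0)
  u_3 · u_2 = 0 (should be 0)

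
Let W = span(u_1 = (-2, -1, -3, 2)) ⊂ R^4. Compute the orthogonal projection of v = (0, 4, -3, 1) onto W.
proj_W(v) = (-7/9, -7/18, -7/6, 7/9)

Set up U = [u_1 | ... | u_1] ∈ R^(4×1). The projector onto W = col(U) is P = U (U^T U)^(-1) U^T.
Compute U^T U =
  [18],
and U^T v = (7).
Solve U^T U · c = U^T v for the coefficients: c = (7/18). The projection is proj_W(v) = U c.
Check: (v - proj_W(v)) · u_1 = 0  (should be 0).
Result: proj_W(v) = (-7/9, -7/18, -7/6, 7/9).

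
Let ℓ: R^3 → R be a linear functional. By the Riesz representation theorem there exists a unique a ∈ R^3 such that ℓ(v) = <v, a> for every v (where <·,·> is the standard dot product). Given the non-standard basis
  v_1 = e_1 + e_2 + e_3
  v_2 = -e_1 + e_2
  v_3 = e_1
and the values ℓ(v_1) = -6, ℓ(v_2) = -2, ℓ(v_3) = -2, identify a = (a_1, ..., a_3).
a = (-2, -4, 0)

Write a = (a_1, ..., a_3) in the standard basis. For each basis vector v_i, ℓ(v_i) = <v_i, a> is a linear equation in the a_j's. Collect the n equations into a matrix system V a = ℓ, where row i of V is v_i (expressed in the standard basis). Since V is invertible (lower-triangular with 1s on the diagonal, up to permutation), solve by back-substitution:
  V =
[[1, 1, 1],
 [-1, 1, 0],
 [1, 0, 0]]
  V a = (-6, -2, -2)
Solving gives a = (-2, -4, 0).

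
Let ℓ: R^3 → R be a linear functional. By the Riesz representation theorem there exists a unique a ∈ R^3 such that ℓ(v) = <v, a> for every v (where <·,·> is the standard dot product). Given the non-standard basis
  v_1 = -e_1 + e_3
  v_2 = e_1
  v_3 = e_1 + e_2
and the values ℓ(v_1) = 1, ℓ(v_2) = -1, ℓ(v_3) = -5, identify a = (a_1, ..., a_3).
a = (-1, -4, 0)

Write a = (a_1, ..., a_3) in the standard basis. For each basis vector v_i, ℓ(v_i) = <v_i, a> is a linear equation in the a_j's. Collect the n equations into a matrix system V a = ℓ, where row i of V is v_i (expressed in the standard basis). Since V is invertible (lower-triangular with 1s on the diagonal, up to permutation), solve by back-substitution:
  V =
[[-1, 0, 1],
 [1, 0, 0],
 [1, 1, 0]]
  V a = (1, -1, -5)
Solving gives a = (-1, -4, 0).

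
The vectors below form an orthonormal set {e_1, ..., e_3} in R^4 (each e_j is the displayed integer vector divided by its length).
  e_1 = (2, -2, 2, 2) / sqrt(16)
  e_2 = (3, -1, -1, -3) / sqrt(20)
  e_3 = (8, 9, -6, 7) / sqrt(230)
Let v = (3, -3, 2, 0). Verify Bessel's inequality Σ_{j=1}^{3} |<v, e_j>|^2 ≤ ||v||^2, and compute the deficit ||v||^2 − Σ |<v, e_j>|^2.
Σ |<v, e_j>|^2 = 1011/46; ||v||^2 = 22; deficit = 1/46

Write each e_j = u_j / sqrt(<u_j, u_j>) where u_j is the displayed integer vector. Then <v, e_j> = <v, u_j> / sqrt(<u_j, u_j>), so |<v, e_j>|^2 = <v, u_j>^2 / <u_j, u_j>.
Coefficients: <v, e_1> = 16/sqrt(16), <v, e_2> = 10/sqrt(20), <v, e_3> = -15/sqrt(230).
Square and sum: Σ |<v, e_j>|^2 = 1011/46.
Compute ||v||^2 = v·v = 22.
Deficit = 22 − 1011/46 = 1/46 ≥ 0, confirming Bessel's inequality. (The deficit equals ||v − Σ <v,e_j> e_j||^2, the squared distance from v to span{e_j}.)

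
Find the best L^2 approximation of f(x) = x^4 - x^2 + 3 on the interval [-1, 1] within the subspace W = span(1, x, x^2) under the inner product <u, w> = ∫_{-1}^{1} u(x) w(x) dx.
g(x) = 102/35 - x^2/7

The best approximation g ∈ W is the orthogonal projection of f onto W. Writing g = a_0 + a_1 x + a_2 x^2, the coefficients solve the normal equations G · a = b where
  G_{ij} = <φ_i, φ_j> and b_i = <f, φ_i>, with φ_0 = 1, φ_1 = x, φ_2 = x^2.
G =
  [2, 0, 2/3]
  [0, 2/3, 0]
  [2/3, 0, 2/5],
b = (86/15, 0, 66/35).
Solving gives a_0 = 102/35, a_1 = 0, a_2 = -1/7, so
  g(x) = 102/35 - x^2/7.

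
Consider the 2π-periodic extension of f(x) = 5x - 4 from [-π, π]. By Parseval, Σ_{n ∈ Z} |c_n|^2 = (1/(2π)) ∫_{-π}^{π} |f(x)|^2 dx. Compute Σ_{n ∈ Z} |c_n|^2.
Σ |c_n|^2 = 25π^2/3 + 16

Expand and integrate term by term over [-π, π]:
  ∫ (5x)^2 dx = 25·(2π^3/3); ∫ 2·5·(-4)·x dx = 0 (odd integrand); ∫ (-4)^2 dx = 16·2π.
So (1/(2π)) ∫_{-π}^{π} (5x - 4)^2 dx = 25π^2/3 + 16 = 25π^2/3 + 16.
Parseval ⇒ Σ |c_n|^2 = 25π^2/3 + 16.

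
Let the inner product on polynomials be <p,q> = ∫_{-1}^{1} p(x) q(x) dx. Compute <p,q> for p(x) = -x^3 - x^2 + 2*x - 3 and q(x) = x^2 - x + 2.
<p,q> = -50/3

Expand the product: p(x)·q(x) = -x^5 + x^3 - 7*x^2 + 7*x - 6.
∫_{-1}^{1} of each monomial x^k gives [2/(k+1) if k even, 0 if k odd]. Integrating term-by-term (or equivalently evaluating the antiderivative F(x) = -x^6/6 + x^4/4 - 7*x^3/3 + 7*x^2/2 - 6*x at the endpoints):
  F(1) − F(−1) = -19/4 − (143/12) = -50/3.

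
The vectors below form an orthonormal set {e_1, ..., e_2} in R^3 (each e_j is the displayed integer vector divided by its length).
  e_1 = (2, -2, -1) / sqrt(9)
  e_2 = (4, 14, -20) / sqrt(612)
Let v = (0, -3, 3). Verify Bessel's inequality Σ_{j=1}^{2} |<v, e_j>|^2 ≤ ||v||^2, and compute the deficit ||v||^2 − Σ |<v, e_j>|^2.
Σ |<v, e_j>|^2 = 18; ||v||^2 = 18; deficit = 0

Write each e_j = u_j / sqrt(<u_j, u_j>) where u_j is the displayed integer vector. Then <v, e_j> = <v, u_j> / sqrt(<u_j, u_j>), so |<v, e_j>|^2 = <v, u_j>^2 / <u_j, u_j>.
Coefficients: <v, e_1> = 3/sqrt(9), <v, e_2> = -102/sqrt(612).
Square and sum: Σ |<v, e_j>|^2 = 18.
Compute ||v||^2 = v·v = 18.
Deficit = 18 − 18 = 0 ≥ 0, confirming Bessel's inequality. (The deficit equals ||v − Σ <v,e_j> e_j||^2, the squared distance from v to span{e_j}.)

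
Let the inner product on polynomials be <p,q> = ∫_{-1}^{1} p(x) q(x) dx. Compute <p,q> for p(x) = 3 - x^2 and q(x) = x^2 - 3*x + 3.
<p,q> = 88/5

Expand the product: p(x)·q(x) = -x^4 + 3*x^3 - 9*x + 9.
∫_{-1}^{1} of each monomial x^k gives [2/(k+1) if k even, 0 if k odd]. Integrating term-by-term (or equivalently evaluating the antiderivative F(x) = -x^5/5 + 3*x^4/4 - 9*x^2/2 + 9*x at the endpoints):
  F(1) − F(−1) = 101/20 − (-251/20) = 88/5.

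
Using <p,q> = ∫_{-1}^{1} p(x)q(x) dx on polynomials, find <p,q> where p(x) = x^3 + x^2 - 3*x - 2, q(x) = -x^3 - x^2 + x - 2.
<p,q> = 242/35

Expand the product: p(x)·q(x) = -x^6 - 2*x^5 + 3*x^4 + 4*x^3 - 3*x^2 + 4*x + 4.
∫_{-1}^{1} of each monomial x^k gives [2/(k+1) if k even, 0 if k odd]. Integrating term-by-term (or equivalently evaluating the antiderivative F(x) = -x^7/7 - x^6/3 + 3*x^5/5 + x^4 - x^3 + 2*x^2 + 4*x at the endpoints):
  F(1) − F(−1) = 643/105 − (-83/105) = 242/35.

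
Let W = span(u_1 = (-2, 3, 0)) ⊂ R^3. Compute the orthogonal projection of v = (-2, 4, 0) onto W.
proj_W(v) = (-32/13, 48/13, 0)

Set up U = [u_1 | ... | u_1] ∈ R^(3×1). The projector onto W = col(U) is P = U (U^T U)^(-1) U^T.
Compute U^T U =
  [13],
and U^T v = (16).
Solve U^T U · c = U^T v for the coefficients: c = (16/13). The projection is proj_W(v) = U c.
Check: (v - proj_W(v)) · u_1 = 0  (should be 0).
Result: proj_W(v) = (-32/13, 48/13, 0).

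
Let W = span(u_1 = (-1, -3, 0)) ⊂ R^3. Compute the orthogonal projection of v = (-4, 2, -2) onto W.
proj_W(v) = (1/5, 3/5, 0)

Set up U = [u_1 | ... | u_1] ∈ R^(3×1). The projector onto W = col(U) is P = U (U^T U)^(-1) U^T.
Compute U^T U =
  [10],
and U^T v = (-2).
Solve U^T U · c = U^T v for the coefficients: c = (-1/5). The projection is proj_W(v) = U c.
Check: (v - proj_W(v)) · u_1 = 0  (should be 0).
Result: proj_W(v) = (1/5, 3/5, 0).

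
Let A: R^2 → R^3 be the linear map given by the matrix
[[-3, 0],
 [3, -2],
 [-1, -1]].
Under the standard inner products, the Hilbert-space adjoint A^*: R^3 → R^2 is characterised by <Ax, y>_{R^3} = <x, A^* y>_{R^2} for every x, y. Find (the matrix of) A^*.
A^* = A^T =
[[-3, 3, -1],
 [0, -2, -1]]

For real matrices with standard dot products, the defining identity <Ax, y> = <x, A^* y> gives (Ax)^T y = x^T (A^*) y, i.e. x^T A^T y = x^T (A^*) y. Since this holds for all x, y, we must have A^* = A^T. Therefore
A^* =
[[-3, 3, -1],
 [0, -2, -1]].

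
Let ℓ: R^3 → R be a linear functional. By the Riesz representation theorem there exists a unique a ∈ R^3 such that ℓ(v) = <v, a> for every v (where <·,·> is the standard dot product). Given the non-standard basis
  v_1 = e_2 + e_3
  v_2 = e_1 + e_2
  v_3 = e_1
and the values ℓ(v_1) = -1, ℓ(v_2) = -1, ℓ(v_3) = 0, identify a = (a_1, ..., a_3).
a = (0, -1, 0)

Write a = (a_1, ..., a_3) in the standard basis. For each basis vector v_i, ℓ(v_i) = <v_i, a> is a linear equation in the a_j's. Collect the n equations into a matrix system V a = ℓ, where row i of V is v_i (expressed in the standard basis). Since V is invertible (lower-triangular with 1s on the diagonal, up to permutation), solve by back-substitution:
  V =
[[0, 1, 1],
 [1, 1, 0],
 [1, 0, 0]]
  V a = (-1, -1, 0)
Solving gives a = (0, -1, 0).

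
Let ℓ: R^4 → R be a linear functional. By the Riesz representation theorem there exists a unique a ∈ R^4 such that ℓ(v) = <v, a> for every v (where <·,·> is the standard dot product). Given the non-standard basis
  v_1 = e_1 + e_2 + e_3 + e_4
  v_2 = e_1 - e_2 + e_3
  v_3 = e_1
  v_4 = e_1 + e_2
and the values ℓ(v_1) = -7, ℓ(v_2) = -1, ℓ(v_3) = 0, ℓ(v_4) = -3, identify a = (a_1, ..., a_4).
a = (0, -3, -4, 0)

Write a = (a_1, ..., a_4) in the standard basis. For each basis vector v_i, ℓ(v_i) = <v_i, a> is a linear equation in the a_j's. Collect the n equations into a matrix system V a = ℓ, where row i of V is v_i (expressed in the standard basis). Since V is invertible (lower-triangular with 1s on the diagonal, up to permutation), solve by back-substitution:
  V =
[[1, 1, 1, 1],
 [1, -1, 1, 0],
 [1, 0, 0, 0],
 [1, 1, 0, 0]]
  V a = (-7, -1, 0, -3)
Solving gives a = (0, -3, -4, 0).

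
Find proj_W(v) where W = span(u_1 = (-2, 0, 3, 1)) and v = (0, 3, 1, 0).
proj_W(v) = (-3/7, 0, 9/14, 3/14)

Set up U = [u_1 | ... | u_1] ∈ R^(4×1). The projector onto W = col(U) is P = U (U^T U)^(-1) U^T.
Compute U^T U =
  [14],
and U^T v = (3).
Solve U^T U · c = U^T v for the coefficients: c = (3/14). The projection is proj_W(v) = U c.
Check: (v - proj_W(v)) · u_1 = 0  (should be 0).
Result: proj_W(v) = (-3/7, 0, 9/14, 3/14).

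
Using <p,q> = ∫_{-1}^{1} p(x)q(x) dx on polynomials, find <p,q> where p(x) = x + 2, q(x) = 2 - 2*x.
<p,q> = 20/3

Expand the product: p(x)·q(x) = -2*x^2 - 2*x + 4.
∫_{-1}^{1} of each monomial x^k gives [2/(k+1) if k even, 0 if k odd]. Integrating term-by-term (or equivalently evaluating the antiderivative F(x) = -2*x^3/3 - x^2 + 4*x at the endpoints):
  F(1) − F(−1) = 7/3 − (-13/3) = 20/3.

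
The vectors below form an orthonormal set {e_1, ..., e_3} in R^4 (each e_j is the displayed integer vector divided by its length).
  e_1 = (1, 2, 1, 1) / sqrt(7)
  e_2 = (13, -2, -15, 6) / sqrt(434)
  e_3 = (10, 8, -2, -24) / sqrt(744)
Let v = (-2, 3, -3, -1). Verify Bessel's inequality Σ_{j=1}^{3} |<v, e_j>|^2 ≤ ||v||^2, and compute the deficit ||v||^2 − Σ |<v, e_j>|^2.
Σ |<v, e_j>|^2 = 5/3; ||v||^2 = 23; deficit = 64/3

Write each e_j = u_j / sqrt(<u_j, u_j>) where u_j is the displayed integer vector. Then <v, e_j> = <v, u_j> / sqrt(<u_j, u_j>), so |<v, e_j>|^2 = <v, u_j>^2 / <u_j, u_j>.
Coefficients: <v, e_1> = 0/sqrt(7), <v, e_2> = 7/sqrt(434), <v, e_3> = 34/sqrt(744).
Square and sum: Σ |<v, e_j>|^2 = 5/3.
Compute ||v||^2 = v·v = 23.
Deficit = 23 − 5/3 = 64/3 ≥ 0, confirming Bessel's inequality. (The deficit equals ||v − Σ <v,e_j> e_j||^2, the squared distance from v to span{e_j}.)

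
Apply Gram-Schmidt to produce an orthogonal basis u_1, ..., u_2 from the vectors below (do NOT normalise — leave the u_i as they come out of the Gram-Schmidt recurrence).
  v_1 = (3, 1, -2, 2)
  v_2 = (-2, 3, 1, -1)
Orthogonal basis:
  u_1 = (3, 1, -2, 2)
  u_2 = (-5/6, 61/18, 2/9, -2/9)

Apply the Gram-Schmidt recurrence
  u_1 = v_1
  u_i = v_i − Σ_{j<i} ((v_i · u_j) / (u_j · u_j)) · u_j.

Step by step this gives:
  u_1 = (3, 1, -2, 2)
  u_2 = (-5/6, 61/18, 2/9, -2/9)

Orthogonality check:
  u_2 · u_1 = 0 (should be 0)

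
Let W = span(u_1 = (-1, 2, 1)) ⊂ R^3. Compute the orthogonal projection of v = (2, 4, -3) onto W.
proj_W(v) = (-1/2, 1, 1/2)

Set up U = [u_1 | ... | u_1] ∈ R^(3×1). The projector onto W = col(U) is P = U (U^T U)^(-1) U^T.
Compute U^T U =
  [6],
and U^T v = (3).
Solve U^T U · c = U^T v for the coefficients: c = (1/2). The projection is proj_W(v) = U c.
Check: (v - proj_W(v)) · u_1 = 0  (should be 0).
Result: proj_W(v) = (-1/2, 1, 1/2).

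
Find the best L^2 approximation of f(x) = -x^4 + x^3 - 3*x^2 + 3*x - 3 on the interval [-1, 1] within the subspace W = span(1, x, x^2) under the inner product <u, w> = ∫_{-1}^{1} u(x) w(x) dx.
g(x) = -27*x^2/7 + 18*x/5 - 102/35

The best approximation g ∈ W is the orthogonal projection of f onto W. Writing g = a_0 + a_1 x + a_2 x^2, the coefficients solve the normal equations G · a = b where
  G_{ij} = <φ_i, φ_j> and b_i = <f, φ_i>, with φ_0 = 1, φ_1 = x, φ_2 = x^2.
G =
  [2, 0, 2/3]
  [0, 2/3, 0]
  [2/3, 0, 2/5],
b = (-42/5, 12/5, -122/35).
Solving gives a_0 = -102/35, a_1 = 18/5, a_2 = -27/7, so
  g(x) = -27*x^2/7 + 18*x/5 - 102/35.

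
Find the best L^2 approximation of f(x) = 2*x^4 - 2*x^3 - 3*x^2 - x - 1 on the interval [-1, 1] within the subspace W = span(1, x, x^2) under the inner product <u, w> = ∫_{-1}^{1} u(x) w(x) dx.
g(x) = -9*x^2/7 - 11*x/5 - 41/35

The best approximation g ∈ W is the orthogonal projection of f onto W. Writing g = a_0 + a_1 x + a_2 x^2, the coefficients solve the normal equations G · a = b where
  G_{ij} = <φ_i, φ_j> and b_i = <f, φ_i>, with φ_0 = 1, φ_1 = x, φ_2 = x^2.
G =
  [2, 0, 2/3]
  [0, 2/3, 0]
  [2/3, 0, 2/5],
b = (-16/5, -22/15, -136/105).
Solving gives a_0 = -41/35, a_1 = -11/5, a_2 = -9/7, so
  g(x) = -9*x^2/7 - 11*x/5 - 41/35.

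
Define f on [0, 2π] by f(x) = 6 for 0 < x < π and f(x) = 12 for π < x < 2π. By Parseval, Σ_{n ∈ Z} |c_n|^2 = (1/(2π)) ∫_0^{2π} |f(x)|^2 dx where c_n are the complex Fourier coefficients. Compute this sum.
Σ |c_n|^2 = 90

Parseval equates the L^2 energy of f (normalised by 1/(2π)) with the ℓ^2 sum of its Fourier coefficients: (1/(2π)) ∫_0^{2π} |f|^2 = Σ |c_n|^2.
Compute the left side: (1/(2π)) [∫_0^π 6^2 dx + ∫_π^{2π} 12^2 dx] = (1/(2π)) · (36π + 144π) = (36 + 144)/2 = 90.
So Σ_{n ∈ Z} |c_n|^2 = 90.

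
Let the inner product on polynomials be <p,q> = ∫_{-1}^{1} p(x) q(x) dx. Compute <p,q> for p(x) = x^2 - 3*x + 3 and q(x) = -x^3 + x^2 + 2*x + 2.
<p,q> = 194/15

Expand the product: p(x)·q(x) = -x^5 + 4*x^4 - 4*x^3 - x^2 + 6.
∫_{-1}^{1} of each monomial x^k gives [2/(k+1) if k even, 0 if k odd]. Integrating term-by-term (or equivalently evaluating the antiderivative F(x) = -x^6/6 + 4*x^5/5 - x^4 - x^3/3 + 6*x at the endpoints):
  F(1) − F(−1) = 53/10 − (-229/30) = 194/15.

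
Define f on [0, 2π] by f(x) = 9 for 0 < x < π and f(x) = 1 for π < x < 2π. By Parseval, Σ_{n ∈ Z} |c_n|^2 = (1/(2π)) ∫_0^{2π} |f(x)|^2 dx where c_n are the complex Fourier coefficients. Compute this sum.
Σ |c_n|^2 = 41

Parseval equates the L^2 energy of f (normalised by 1/(2π)) with the ℓ^2 sum of its Fourier coefficients: (1/(2π)) ∫_0^{2π} |f|^2 = Σ |c_n|^2.
Compute the left side: (1/(2π)) [∫_0^π 9^2 dx + ∫_π^{2π} 1^2 dx] = (1/(2π)) · (81π + 1π) = (81 + 1)/2 = 41.
So Σ_{n ∈ Z} |c_n|^2 = 41.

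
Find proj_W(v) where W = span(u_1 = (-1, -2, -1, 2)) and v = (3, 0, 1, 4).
proj_W(v) = (-2/5, -4/5, -2/5, 4/5)

Set up U = [u_1 | ... | u_1] ∈ R^(4×1). The projector onto W = col(U) is P = U (U^T U)^(-1) U^T.
Compute U^T U =
  [10],
and U^T v = (4).
Solve U^T U · c = U^T v for the coefficients: c = (2/5). The projection is proj_W(v) = U c.
Check: (v - proj_W(v)) · u_1 = 0  (should be 0).
Result: proj_W(v) = (-2/5, -4/5, -2/5, 4/5).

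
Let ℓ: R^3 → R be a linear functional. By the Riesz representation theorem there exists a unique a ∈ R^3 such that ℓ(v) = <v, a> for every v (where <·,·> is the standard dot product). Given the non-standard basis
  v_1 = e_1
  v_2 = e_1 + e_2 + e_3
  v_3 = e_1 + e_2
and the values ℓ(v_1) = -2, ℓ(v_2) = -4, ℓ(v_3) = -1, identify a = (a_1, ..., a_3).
a = (-2, 1, -3)

Write a = (a_1, ..., a_3) in the standard basis. For each basis vector v_i, ℓ(v_i) = <v_i, a> is a linear equation in the a_j's. Collect the n equations into a matrix system V a = ℓ, where row i of V is v_i (expressed in the standard basis). Since V is invertible (lower-triangular with 1s on the diagonal, up to permutation), solve by back-substitution:
  V =
[[1, 0, 0],
 [1, 1, 1],
 [1, 1, 0]]
  V a = (-2, -4, -1)
Solving gives a = (-2, 1, -3).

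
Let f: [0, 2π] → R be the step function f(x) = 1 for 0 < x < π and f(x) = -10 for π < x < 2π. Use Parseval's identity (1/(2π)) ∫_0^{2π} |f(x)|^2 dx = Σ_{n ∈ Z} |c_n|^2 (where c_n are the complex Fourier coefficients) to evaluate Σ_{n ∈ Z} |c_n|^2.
Σ |c_n|^2 = 101/2

Parseval equates the L^2 energy of f (normalised by 1/(2π)) with the ℓ^2 sum of its Fourier coefficients: (1/(2π)) ∫_0^{2π} |f|^2 = Σ |c_n|^2.
Compute the left side: (1/(2π)) [∫_0^π 1^2 dx + ∫_π^{2π} (-10)^2 dx] = (1/(2π)) · (1π + 100π) = (1 + 100)/2 = 101/2.
So Σ_{n ∈ Z} |c_n|^2 = 101/2.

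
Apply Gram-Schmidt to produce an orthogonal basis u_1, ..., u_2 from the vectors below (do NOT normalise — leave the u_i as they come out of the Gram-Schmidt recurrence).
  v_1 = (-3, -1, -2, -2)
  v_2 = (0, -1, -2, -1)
Orthogonal basis:
  u_1 = (-3, -1, -2, -2)
  u_2 = (7/6, -11/18, -11/9, -2/9)

Apply the Gram-Schmidt recurrence
  u_1 = v_1
  u_i = v_i − Σ_{j<i} ((v_i · u_j) / (u_j · u_j)) · u_j.

Step by step this gives:
  u_1 = (-3, -1, -2, -2)
  u_2 = (7/6, -11/18, -11/9, -2/9)

Orthogonality check:
  u_2 · u_1 = 0 (should be 0)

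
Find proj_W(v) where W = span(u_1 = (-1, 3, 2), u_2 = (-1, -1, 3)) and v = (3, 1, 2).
proj_W(v) = (-8/23, 16/23, 18/23)

Set up U = [u_1 | ... | u_2] ∈ R^(3×2). The projector onto W = col(U) is P = U (U^T U)^(-1) U^T.
Compute U^T U =
  [14, 4]
  [4, 11],
and U^T v = (4, 2).
Solve U^T U · c = U^T v for the coefficients: c = (6/23, 2/23). The projection is proj_W(v) = U c.
Check: (v - proj_W(v)) · u_1 = 0  (should be 0).
Check: (v - proj_W(v)) · u_2 = 0  (should be 0).
Result: proj_W(v) = (-8/23, 16/23, 18/23).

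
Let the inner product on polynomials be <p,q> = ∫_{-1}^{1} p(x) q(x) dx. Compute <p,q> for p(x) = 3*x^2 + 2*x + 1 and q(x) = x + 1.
<p,q> = 16/3

Expand the product: p(x)·q(x) = 3*x^3 + 5*x^2 + 3*x + 1.
∫_{-1}^{1} of each monomial x^k gives [2/(k+1) if k even, 0 if k odd]. Integrating term-by-term (or equivalently evaluating the antiderivative F(x) = 3*x^4/4 + 5*x^3/3 + 3*x^2/2 + x at the endpoints):
  F(1) − F(−1) = 59/12 − (-5/12) = 16/3.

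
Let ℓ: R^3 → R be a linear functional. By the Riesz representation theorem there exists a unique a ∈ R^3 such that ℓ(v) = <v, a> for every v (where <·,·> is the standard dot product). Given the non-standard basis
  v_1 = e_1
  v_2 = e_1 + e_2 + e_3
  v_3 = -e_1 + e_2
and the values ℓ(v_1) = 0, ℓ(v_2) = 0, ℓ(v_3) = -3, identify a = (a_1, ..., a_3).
a = (0, -3, 3)

Write a = (a_1, ..., a_3) in the standard basis. For each basis vector v_i, ℓ(v_i) = <v_i, a> is a linear equation in the a_j's. Collect the n equations into a matrix system V a = ℓ, where row i of V is v_i (expressed in the standard basis). Since V is invertible (lower-triangular with 1s on the diagonal, up to permutation), solve by back-substitution:
  V =
[[1, 0, 0],
 [1, 1, 1],
 [-1, 1, 0]]
  V a = (0, 0, -3)
Solving gives a = (0, -3, 3).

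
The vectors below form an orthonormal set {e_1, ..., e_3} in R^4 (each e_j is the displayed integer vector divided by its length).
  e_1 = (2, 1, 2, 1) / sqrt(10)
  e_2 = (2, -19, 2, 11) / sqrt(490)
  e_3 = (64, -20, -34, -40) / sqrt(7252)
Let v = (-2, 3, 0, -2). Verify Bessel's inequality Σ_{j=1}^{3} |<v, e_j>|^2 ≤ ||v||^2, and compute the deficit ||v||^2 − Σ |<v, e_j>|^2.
Σ |<v, e_j>|^2 = 613/37; ||v||^2 = 17; deficit = 16/37

Write each e_j = u_j / sqrt(<u_j, u_j>) where u_j is the displayed integer vector. Then <v, e_j> = <v, u_j> / sqrt(<u_j, u_j>), so |<v, e_j>|^2 = <v, u_j>^2 / <u_j, u_j>.
Coefficients: <v, e_1> = -3/sqrt(10), <v, e_2> = -83/sqrt(490), <v, e_3> = -108/sqrt(7252).
Square and sum: Σ |<v, e_j>|^2 = 613/37.
Compute ||v||^2 = v·v = 17.
Deficit = 17 − 613/37 = 16/37 ≥ 0, confirming Bessel's inequality. (The deficit equals ||v − Σ <v,e_j> e_j||^2, the squared distance from v to span{e_j}.)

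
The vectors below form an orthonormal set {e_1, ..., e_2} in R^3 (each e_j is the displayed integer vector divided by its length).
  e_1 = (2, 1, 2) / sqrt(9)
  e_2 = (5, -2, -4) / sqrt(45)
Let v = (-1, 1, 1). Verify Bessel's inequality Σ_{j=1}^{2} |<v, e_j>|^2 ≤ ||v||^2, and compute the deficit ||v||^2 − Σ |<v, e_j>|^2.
Σ |<v, e_j>|^2 = 14/5; ||v||^2 = 3; deficit = 1/5

Write each e_j = u_j / sqrt(<u_j, u_j>) where u_j is the displayed integer vector. Then <v, e_j> = <v, u_j> / sqrt(<u_j, u_j>), so |<v, e_j>|^2 = <v, u_j>^2 / <u_j, u_j>.
Coefficients: <v, e_1> = 1/sqrt(9), <v, e_2> = -11/sqrt(45).
Square and sum: Σ |<v, e_j>|^2 = 14/5.
Compute ||v||^2 = v·v = 3.
Deficit = 3 − 14/5 = 1/5 ≥ 0, confirming Bessel's inequality. (The deficit equals ||v − Σ <v,e_j> e_j||^2, the squared distance from v to span{e_j}.)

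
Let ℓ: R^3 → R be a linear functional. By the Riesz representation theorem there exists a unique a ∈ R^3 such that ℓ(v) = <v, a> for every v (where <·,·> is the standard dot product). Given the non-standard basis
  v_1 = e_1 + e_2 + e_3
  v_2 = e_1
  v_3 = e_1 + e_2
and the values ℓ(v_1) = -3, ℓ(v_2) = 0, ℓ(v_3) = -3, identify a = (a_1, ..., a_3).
a = (0, -3, 0)

Write a = (a_1, ..., a_3) in the standard basis. For each basis vector v_i, ℓ(v_i) = <v_i, a> is a linear equation in the a_j's. Collect the n equations into a matrix system V a = ℓ, where row i of V is v_i (expressed in the standard basis). Since V is invertible (lower-triangular with 1s on the diagonal, up to permutation), solve by back-substitution:
  V =
[[1, 1, 1],
 [1, 0, 0],
 [1, 1, 0]]
  V a = (-3, 0, -3)
Solving gives a = (0, -3, 0).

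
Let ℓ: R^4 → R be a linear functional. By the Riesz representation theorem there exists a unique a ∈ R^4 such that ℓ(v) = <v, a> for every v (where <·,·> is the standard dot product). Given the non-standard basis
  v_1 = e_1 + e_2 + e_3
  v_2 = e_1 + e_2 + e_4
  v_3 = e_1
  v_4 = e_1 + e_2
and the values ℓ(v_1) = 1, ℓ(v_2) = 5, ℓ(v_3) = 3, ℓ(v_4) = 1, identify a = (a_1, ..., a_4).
a = (3, -2, 0, 4)

Write a = (a_1, ..., a_4) in the standard basis. For each basis vector v_i, ℓ(v_i) = <v_i, a> is a linear equation in the a_j's. Collect the n equations into a matrix system V a = ℓ, where row i of V is v_i (expressed in the standard basis). Since V is invertible (lower-triangular with 1s on the diagonal, up to permutation), solve by back-substitution:
  V =
[[1, 1, 1, 0],
 [1, 1, 0, 1],
 [1, 0, 0, 0],
 [1, 1, 0, 0]]
  V a = (1, 5, 3, 1)
Solving gives a = (3, -2, 0, 4).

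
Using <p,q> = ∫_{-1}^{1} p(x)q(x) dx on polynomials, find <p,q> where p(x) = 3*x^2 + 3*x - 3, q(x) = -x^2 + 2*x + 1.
<p,q> = 4/5

Expand the product: p(x)·q(x) = -3*x^4 + 3*x^3 + 12*x^2 - 3*x - 3.
∫_{-1}^{1} of each monomial x^k gives [2/(k+1) if k even, 0 if k odd]. Integrating term-by-term (or equivalently evaluating the antiderivative F(x) = -3*x^5/5 + 3*x^4/4 + 4*x^3 - 3*x^2/2 - 3*x at the endpoints):
  F(1) − F(−1) = -7/20 − (-23/20) = 4/5.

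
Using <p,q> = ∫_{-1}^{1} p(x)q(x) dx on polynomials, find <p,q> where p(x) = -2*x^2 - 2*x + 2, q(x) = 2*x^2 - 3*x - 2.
<p,q> = -4/15

Expand the product: p(x)·q(x) = -4*x^4 + 2*x^3 + 14*x^2 - 2*x - 4.
∫_{-1}^{1} of each monomial x^k gives [2/(k+1) if k even, 0 if k odd]. Integrating term-by-term (or equivalently evaluating the antiderivative F(x) = -4*x^5/5 + x^4/2 + 14*x^3/3 - x^2 - 4*x at the endpoints):
  F(1) − F(−1) = -19/30 − (-11/30) = -4/15.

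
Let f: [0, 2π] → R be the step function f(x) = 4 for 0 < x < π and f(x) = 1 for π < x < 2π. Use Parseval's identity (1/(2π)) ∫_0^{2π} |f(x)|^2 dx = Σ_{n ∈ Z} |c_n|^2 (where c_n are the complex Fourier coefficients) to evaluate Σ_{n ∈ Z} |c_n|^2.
Σ |c_n|^2 = 17/2

Parseval equates the L^2 energy of f (normalised by 1/(2π)) with the ℓ^2 sum of its Fourier coefficients: (1/(2π)) ∫_0^{2π} |f|^2 = Σ |c_n|^2.
Compute the left side: (1/(2π)) [∫_0^π 4^2 dx + ∫_π^{2π} 1^2 dx] = (1/(2π)) · (16π + 1π) = (16 + 1)/2 = 17/2.
So Σ_{n ∈ Z} |c_n|^2 = 17/2.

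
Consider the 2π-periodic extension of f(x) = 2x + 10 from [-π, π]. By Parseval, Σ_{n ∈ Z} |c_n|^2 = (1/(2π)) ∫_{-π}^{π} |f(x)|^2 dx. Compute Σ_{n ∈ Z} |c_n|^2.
Σ |c_n|^2 = 4π^2/3 + 100

Expand and integrate term by term over [-π, π]:
  ∫ (2x)^2 dx = 4·(2π^3/3); ∫ 2·2·(10)·x dx = 0 (odd integrand); ∫ 10^2 dx = 100·2π.
So (1/(2π)) ∫_{-π}^{π} (2x + 10)^2 dx = 4π^2/3 + 100 = 4π^2/3 + 100.
Parseval ⇒ Σ |c_n|^2 = 4π^2/3 + 100.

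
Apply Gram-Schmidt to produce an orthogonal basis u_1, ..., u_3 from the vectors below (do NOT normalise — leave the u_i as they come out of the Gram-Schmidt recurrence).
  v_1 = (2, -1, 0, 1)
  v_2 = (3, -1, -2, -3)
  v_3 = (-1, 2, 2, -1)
Orthogonal basis:
  u_1 = (2, -1, 0, 1)
  u_2 = (5/3, -1/3, -2, -11/3)
  u_3 = (54/61, 137/122, 106/61, -79/122)

Apply the Gram-Schmidt recurrence
  u_1 = v_1
  u_i = v_i − Σ_{j<i} ((v_i · u_j) / (u_j · u_j)) · u_j.

Step by step this gives:
  u_1 = (2, -1, 0, 1)
  u_2 = (5/3, -1/3, -2, -11/3)
  u_3 = (54/61, 137/122, 106/61, -79/122)

Orthogonality check:
  u_2 · u_1 = 0 (should be 0)
  u_3 · u_1 = 0 (should be 0)
  u_3 · u_2 = 0 (should be 0)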